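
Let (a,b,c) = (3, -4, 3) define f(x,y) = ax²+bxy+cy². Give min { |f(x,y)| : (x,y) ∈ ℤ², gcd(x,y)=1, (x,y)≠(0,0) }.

translate: b→2 (≡-4 mod 6), so (3,-4,3)→(3,2,2)
flip: (3,2,2)→(2,-2,3)
translate: b→2 (≡-2 mod 4), so (2,-2,3)→(2,2,3)
reduced (well bottom): (2,2,3) with a≤c, −a<b≤a
well minimum = a = 2

2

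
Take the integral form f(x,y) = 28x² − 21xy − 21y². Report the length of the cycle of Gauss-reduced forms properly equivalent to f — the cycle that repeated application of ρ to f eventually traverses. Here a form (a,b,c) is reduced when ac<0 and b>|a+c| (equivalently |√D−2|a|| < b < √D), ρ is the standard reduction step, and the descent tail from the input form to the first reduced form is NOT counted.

D = 2793, ⌊√D⌋ = 52
descent: ρ → (-21,21,28)  [lands on river]
river: ρ → (28,35,-14)
river: ρ → (-14,49,7)
river: ρ → (7,49,-14)
river: ρ → (-14,35,28)
river: ρ → (28,21,-21)
ρ-cycle length = 6 (tail of 1 descent step not counted)

6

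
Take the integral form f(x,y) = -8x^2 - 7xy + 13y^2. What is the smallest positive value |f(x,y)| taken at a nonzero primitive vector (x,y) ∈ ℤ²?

descent: ρ → (13,7,-8)  [lands on river]
river: ρ → (-8,9,12)
river: ρ → (12,15,-5)
river: ρ → (-5,15,12)
river: ρ → (12,9,-8)
river: ρ → (-8,7,13)
river: ρ → (13,19,-2)
river: ρ → (-2,21,3)
river: ρ → (3,21,-2)
river: ρ → (-2,19,13)
closes: descent 1, river 10
min |a| on river = 2

2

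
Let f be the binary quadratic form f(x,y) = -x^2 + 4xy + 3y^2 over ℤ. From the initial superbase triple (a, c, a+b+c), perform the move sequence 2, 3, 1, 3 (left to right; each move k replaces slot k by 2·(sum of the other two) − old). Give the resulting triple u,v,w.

start (-1,3,6) = (f(1,0),f(0,1),f(1,1))
replace slot 2: 2·((-1)+6) − 3 = 7 → (-1,7,6)
replace slot 3: 2·((-1)+7) − 6 = 6 → (-1,7,6)
replace slot 1: 2·(7+6) − (-1) = 27 → (27,7,6)
replace slot 3: 2·(27+7) − 6 = 62 → (27,7,62)

27,7,62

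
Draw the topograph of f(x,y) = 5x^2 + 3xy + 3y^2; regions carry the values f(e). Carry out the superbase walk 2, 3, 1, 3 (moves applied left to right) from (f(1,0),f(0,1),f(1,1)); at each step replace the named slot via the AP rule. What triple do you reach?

start (5,3,11) = (f(1,0),f(0,1),f(1,1))
replace slot 2: 2·(5+11) − 3 = 29 → (5,29,11)
replace slot 3: 2·(5+29) − 11 = 57 → (5,29,57)
replace slot 1: 2·(29+57) − 5 = 167 → (167,29,57)
replace slot 3: 2·(167+29) − 57 = 335 → (167,29,335)

167,29,335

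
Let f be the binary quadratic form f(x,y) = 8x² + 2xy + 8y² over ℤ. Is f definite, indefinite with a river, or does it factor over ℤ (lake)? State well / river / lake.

D = b²−4ac = 2² − 4·8·8 = -252
D < 0 ⇒ definite ⇒ every region one sign ⇒ single well

well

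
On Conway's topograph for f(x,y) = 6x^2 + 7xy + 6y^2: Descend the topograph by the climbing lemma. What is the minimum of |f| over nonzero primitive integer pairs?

translate: b→-5 (≡7 mod 12), so (6,7,6)→(6,-5,5)
flip: (6,-5,5)→(5,5,6)
reduced (well bottom): (5,5,6) with a≤c, −a<b≤a
well minimum = a = 5

5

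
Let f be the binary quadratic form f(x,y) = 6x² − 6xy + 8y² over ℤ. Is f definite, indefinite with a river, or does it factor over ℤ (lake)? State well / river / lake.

D = b²−4ac = (-6)² − 4·6·8 = -156
D < 0 ⇒ definite ⇒ every region one sign ⇒ single well

well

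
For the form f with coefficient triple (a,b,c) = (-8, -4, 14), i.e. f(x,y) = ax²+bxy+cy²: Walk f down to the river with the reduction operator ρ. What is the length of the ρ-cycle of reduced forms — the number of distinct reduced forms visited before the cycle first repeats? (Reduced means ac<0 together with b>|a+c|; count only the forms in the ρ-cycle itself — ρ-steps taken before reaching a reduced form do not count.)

D = 464, ⌊√D⌋ = 21
descent: ρ → (14,4,-8)
descent: ρ → (-8,12,10)  [lands on river]
river: ρ → (10,8,-10)
river: ρ → (-10,12,8)
river: ρ → (8,20,-2)
river: ρ → (-2,20,8)
river: ρ → (8,12,-10)
river: ρ → (-10,8,10)
river: ρ → (10,12,-8)
river: ρ → (-8,20,2)
river: ρ → (2,20,-8)
ρ-cycle length = 10 (tail of 2 descent steps not counted)

10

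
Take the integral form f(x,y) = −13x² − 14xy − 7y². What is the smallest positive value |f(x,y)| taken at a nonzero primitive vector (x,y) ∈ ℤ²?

translate: b→-12 (≡14 mod 26), so (13,14,7)→(13,-12,6)
flip: (13,-12,6)→(6,12,13)
translate: b→0 (≡12 mod 12), so (6,12,13)→(6,0,7)
reduced (well bottom): (6,0,7) with a≤c, −a<b≤a
well minimum |f| = |-6| = 6 (negative-definite)

6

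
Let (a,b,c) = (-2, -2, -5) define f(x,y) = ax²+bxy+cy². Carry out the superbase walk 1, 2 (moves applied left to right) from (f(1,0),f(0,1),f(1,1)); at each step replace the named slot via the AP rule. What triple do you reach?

start (-2,-5,-9) = (f(1,0),f(0,1),f(1,1))
replace slot 1: 2·((-5)+(-9)) − (-2) = -26 → (-26,-5,-9)
replace slot 2: 2·((-26)+(-9)) − (-5) = -65 → (-26,-65,-9)

-26,-65,-9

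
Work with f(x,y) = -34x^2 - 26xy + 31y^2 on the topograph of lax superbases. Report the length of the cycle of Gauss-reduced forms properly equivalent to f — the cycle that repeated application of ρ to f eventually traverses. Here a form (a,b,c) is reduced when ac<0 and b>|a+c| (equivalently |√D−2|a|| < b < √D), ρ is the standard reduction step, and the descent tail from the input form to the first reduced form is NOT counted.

D = 4892, ⌊√D⌋ = 69
descent: ρ → (31,26,-34)  [lands on river]
river: ρ → (-34,42,23)
river: ρ → (23,50,-26)
river: ρ → (-26,54,19)
river: ρ → (19,60,-17)
river: ρ → (-17,42,46)
river: ρ → (46,50,-13)
river: ρ → (-13,54,38)
river: ρ → (38,22,-29)
river: ρ → (-29,36,31)
ρ-cycle length = 10 (tail of 1 descent step not counted)

10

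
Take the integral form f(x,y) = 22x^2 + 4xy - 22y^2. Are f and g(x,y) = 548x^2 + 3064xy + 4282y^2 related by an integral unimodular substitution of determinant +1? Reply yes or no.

D₁ = 1952, D₂ = 1952
river cycle of f (length 6): (-22, 40, 4), (4, 40, -22), (-22, 4, 22), (22, 40, -4), (-4, 40, 22), (22, 4, -22)
river cycle of g (length 6): (22, 4, -22), (-22, 40, 4), (4, 40, -22), (-22, 4, 22), (22, 40, -4), (-4, 40, 22)
cycles coincide ⇒ equivalent

yes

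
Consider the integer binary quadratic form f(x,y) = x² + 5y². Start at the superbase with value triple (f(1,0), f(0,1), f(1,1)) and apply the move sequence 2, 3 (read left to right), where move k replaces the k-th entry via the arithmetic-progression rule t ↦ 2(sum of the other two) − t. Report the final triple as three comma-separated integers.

start (1,5,6) = (f(1,0),f(0,1),f(1,1))
replace slot 2: 2·(1+6) − 5 = 9 → (1,9,6)
replace slot 3: 2·(1+9) − 6 = 14 → (1,9,14)

1,9,14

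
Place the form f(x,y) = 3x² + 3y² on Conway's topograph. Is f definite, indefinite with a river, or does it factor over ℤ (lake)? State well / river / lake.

D = b²−4ac = 0² − 4·3·3 = -36
D < 0 ⇒ definite ⇒ every region one sign ⇒ single well

well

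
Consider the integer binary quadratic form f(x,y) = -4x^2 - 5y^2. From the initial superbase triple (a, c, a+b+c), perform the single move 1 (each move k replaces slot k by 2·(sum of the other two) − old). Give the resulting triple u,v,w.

start (-4,-5,-9) = (f(1,0),f(0,1),f(1,1))
replace slot 1: 2·((-5)+(-9)) − (-4) = -24 → (-24,-5,-9)

-24,-5,-9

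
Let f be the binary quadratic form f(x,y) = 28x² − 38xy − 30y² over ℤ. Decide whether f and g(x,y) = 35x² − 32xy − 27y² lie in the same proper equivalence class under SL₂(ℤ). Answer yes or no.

D₁ = 4804, D₂ = 4804
river cycle of f (length 106): (-30, 38, 28), (28, 18, -40), (-40, 62, 6), (6, 58, -60), (-60, 62, 4), (4, 66, -28), (-28, 46, 24), (24, 50, -24), (-24, 46, 28), (28, 66, -4), … (96 more)
river cycle of g (length 102): (-27, 32, 35), (35, 38, -24), (-24, 58, 15), (15, 62, -16), (-16, 66, 7), (7, 60, -43), (-43, 26, 24), (24, 22, -45), (-45, 68, 1), (1, 68, -45), … (92 more)
cycles differ ⇒ inequivalent

no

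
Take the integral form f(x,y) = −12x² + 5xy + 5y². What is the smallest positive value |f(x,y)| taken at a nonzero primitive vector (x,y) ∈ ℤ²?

descent: ρ → (5,15,-2)  [lands on river]
river: ρ → (-2,13,12)
river: ρ → (12,11,-3)
river: ρ → (-3,13,8)
river: ρ → (8,3,-8)
river: ρ → (-8,13,3)
river: ρ → (3,11,-12)
river: ρ → (-12,13,2)
river: ρ → (2,15,-5)
river: ρ → (-5,15,2)
river: ρ → (2,13,-12)
river: ρ → (-12,11,3)
river: ρ → (3,13,-8)
river: ρ → (-8,3,8)
river: ρ → (8,13,-3)
river: ρ → (-3,11,12)
river: ρ → (12,13,-2)
river: ρ → (-2,15,5)
closes: descent 1, river 18
min |a| on river = 2

2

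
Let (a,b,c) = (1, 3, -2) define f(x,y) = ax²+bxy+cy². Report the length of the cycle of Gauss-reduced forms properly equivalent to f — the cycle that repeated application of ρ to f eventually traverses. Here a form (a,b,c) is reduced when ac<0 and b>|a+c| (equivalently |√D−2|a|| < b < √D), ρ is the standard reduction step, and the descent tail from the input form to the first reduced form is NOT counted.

D = 17, ⌊√D⌋ = 4
river: ρ → (-2,1,2)
river: ρ → (2,3,-1)
river: ρ → (-1,3,2)
river: ρ → (2,1,-2)
river: ρ → (-2,3,1)
river: ρ → (1,3,-2)
ρ-cycle length = 6 (tail of 0 descent steps not counted)

6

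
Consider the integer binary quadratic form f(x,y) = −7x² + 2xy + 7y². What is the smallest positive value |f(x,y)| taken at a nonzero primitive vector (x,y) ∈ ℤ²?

river: ρ → (7,12,-2)
river: ρ → (-2,12,7)
river: ρ → (7,2,-7)
river: ρ → (-7,12,2)
river: ρ → (2,12,-7)
river: ρ → (-7,2,7)
closes: descent 0, river 6
min |a| on river = 2

2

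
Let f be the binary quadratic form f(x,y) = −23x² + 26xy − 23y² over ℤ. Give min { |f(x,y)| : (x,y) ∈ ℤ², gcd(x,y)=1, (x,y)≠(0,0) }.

translate: b→20 (≡-26 mod 46), so (23,-26,23)→(23,20,20)
flip: (23,20,20)→(20,-20,23)
translate: b→20 (≡-20 mod 40), so (20,-20,23)→(20,20,23)
reduced (well bottom): (20,20,23) with a≤c, −a<b≤a
well minimum |f| = |-20| = 20 (negative-definite)

20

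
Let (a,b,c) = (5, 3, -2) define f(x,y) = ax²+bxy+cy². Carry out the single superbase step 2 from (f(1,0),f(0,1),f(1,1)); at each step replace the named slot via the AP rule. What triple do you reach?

start (5,-2,6) = (f(1,0),f(0,1),f(1,1))
replace slot 2: 2·(5+6) − (-2) = 24 → (5,24,6)

5,24,6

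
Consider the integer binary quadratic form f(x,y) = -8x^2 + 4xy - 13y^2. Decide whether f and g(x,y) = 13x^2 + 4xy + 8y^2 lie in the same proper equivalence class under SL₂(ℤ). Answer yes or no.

D₁ = -400, D₂ = -400
f is negative-definite; reduce −f:
−f: reduced (well bottom): (8,-4,13) with a≤c, −a<b≤a
flip sign back: reduced form of f is (-8,4,-13)
g: flip: (13,4,8)→(8,-4,13)
g: reduced (well bottom): (8,-4,13) with a≤c, −a<b≤a
reduced forms (-8, 4, -13) vs (8, -4, 13) ⇒ inequivalent

no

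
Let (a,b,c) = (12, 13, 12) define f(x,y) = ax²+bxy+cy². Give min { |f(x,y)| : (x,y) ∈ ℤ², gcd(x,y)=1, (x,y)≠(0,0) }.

translate: b→-11 (≡13 mod 24), so (12,13,12)→(12,-11,11)
flip: (12,-11,11)→(11,11,12)
reduced (well bottom): (11,11,12) with a≤c, −a<b≤a
well minimum = a = 11

11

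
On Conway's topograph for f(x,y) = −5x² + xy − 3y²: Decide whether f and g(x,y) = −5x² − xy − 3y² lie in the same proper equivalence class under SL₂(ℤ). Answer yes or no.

D₁ = -59, D₂ = -59
f is negative-definite; reduce −f:
−f: flip: (5,-1,3)→(3,1,5)
−f: reduced (well bottom): (3,1,5) with a≤c, −a<b≤a
flip sign back: reduced form of f is (-3,-1,-5)
g is negative-definite; reduce −g:
−g: flip: (5,1,3)→(3,-1,5)
−g: reduced (well bottom): (3,-1,5) with a≤c, −a<b≤a
flip sign back: reduced form of g is (-3,1,-5)
reduced forms (-3, -1, -5) vs (-3, 1, -5) ⇒ inequivalent

no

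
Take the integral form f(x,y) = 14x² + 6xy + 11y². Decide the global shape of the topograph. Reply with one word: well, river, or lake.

D = b²−4ac = 6² − 4·14·11 = -580
D < 0 ⇒ definite ⇒ every region one sign ⇒ single well

well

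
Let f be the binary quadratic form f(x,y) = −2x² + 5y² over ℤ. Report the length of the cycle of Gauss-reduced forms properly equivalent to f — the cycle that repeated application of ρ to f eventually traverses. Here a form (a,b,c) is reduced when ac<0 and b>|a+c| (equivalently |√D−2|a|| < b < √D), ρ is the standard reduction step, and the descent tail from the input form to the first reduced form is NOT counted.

D = 40, ⌊√D⌋ = 6
descent: ρ → (5,0,-2)
descent: ρ → (-2,4,3)  [lands on river]
river: ρ → (3,2,-3)
river: ρ → (-3,4,2)
river: ρ → (2,4,-3)
river: ρ → (-3,2,3)
river: ρ → (3,4,-2)
ρ-cycle length = 6 (tail of 2 descent steps not counted)

6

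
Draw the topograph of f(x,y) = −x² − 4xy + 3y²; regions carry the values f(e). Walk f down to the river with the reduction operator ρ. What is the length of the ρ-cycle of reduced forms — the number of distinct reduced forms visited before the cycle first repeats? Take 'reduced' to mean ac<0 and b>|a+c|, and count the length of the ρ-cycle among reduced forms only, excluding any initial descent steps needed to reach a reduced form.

D = 28, ⌊√D⌋ = 5
descent: ρ → (3,4,-1)  [lands on river]
river: ρ → (-1,4,3)
river: ρ → (3,2,-2)
river: ρ → (-2,2,3)
ρ-cycle length = 4 (tail of 1 descent step not counted)

4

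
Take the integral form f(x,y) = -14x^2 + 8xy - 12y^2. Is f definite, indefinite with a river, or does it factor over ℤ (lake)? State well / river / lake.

D = b²−4ac = 8² − 4·(-14)·(-12) = -608
D < 0 ⇒ definite ⇒ every region one sign ⇒ single well

well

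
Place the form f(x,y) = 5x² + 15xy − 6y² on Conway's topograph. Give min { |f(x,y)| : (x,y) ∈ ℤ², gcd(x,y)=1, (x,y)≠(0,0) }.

river: ρ → (-6,9,11)
river: ρ → (11,13,-4)
river: ρ → (-4,11,14)
river: ρ → (14,17,-1)
river: ρ → (-1,17,14)
river: ρ → (14,11,-4)
river: ρ → (-4,13,11)
river: ρ → (11,9,-6)
river: ρ → (-6,15,5)
river: ρ → (5,15,-6)
closes: descent 0, river 10
min |a| on river = 1

1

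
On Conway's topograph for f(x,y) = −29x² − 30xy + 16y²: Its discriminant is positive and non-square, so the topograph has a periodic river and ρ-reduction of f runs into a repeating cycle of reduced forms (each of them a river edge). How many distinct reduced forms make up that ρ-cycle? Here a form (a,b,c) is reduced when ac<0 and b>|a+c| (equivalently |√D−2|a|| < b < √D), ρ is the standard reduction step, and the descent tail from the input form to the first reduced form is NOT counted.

D = 2756, ⌊√D⌋ = 52
descent: ρ → (16,30,-29)  [lands on river]
river: ρ → (-29,28,17)
river: ρ → (17,40,-17)
river: ρ → (-17,28,29)
river: ρ → (29,30,-16)
river: ρ → (-16,34,25)
river: ρ → (25,16,-25)
river: ρ → (-25,34,16)
ρ-cycle length = 8 (tail of 1 descent step not counted)

8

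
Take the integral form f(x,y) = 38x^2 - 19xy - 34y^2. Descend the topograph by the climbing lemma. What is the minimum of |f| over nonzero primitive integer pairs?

descent: ρ → (-34,19,38)  [lands on river]
river: ρ → (38,57,-15)
river: ρ → (-15,63,26)
river: ρ → (26,41,-37)
river: ρ → (-37,33,30)
river: ρ → (30,27,-40)
river: ρ → (-40,53,17)
river: ρ → (17,49,-46)
river: ρ → (-46,43,20)
river: ρ → (20,37,-52)
river: ρ → (-52,67,5)
river: ρ → (5,73,-10)
river: ρ → (-10,67,26)
river: ρ → (26,37,-40)
river: ρ → (-40,43,23)
river: ρ → (23,49,-34)
closes: descent 1, river 16
min |a| on river = 5

5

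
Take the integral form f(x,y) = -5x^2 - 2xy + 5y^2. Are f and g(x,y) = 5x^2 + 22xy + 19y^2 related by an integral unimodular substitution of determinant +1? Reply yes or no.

D₁ = 104, D₂ = 104
river cycle of f (length 6): (5, 2, -5), (-5, 8, 2), (2, 8, -5), (-5, 2, 5), (5, 8, -2), (-2, 8, 5)
river cycle of g (length 6): (2, 8, -5), (-5, 2, 5), (5, 8, -2), (-2, 8, 5), (5, 2, -5), (-5, 8, 2)
cycles coincide ⇒ equivalent

yes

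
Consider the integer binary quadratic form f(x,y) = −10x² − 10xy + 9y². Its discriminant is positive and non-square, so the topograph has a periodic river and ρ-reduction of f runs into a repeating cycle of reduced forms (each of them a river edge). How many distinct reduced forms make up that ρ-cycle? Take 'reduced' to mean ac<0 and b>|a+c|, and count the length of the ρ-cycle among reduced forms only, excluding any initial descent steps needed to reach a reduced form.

D = 460, ⌊√D⌋ = 21
descent: ρ → (9,10,-10)  [lands on river]
river: ρ → (-10,10,9)
river: ρ → (9,8,-11)
river: ρ → (-11,14,6)
river: ρ → (6,10,-15)
river: ρ → (-15,20,1)
river: ρ → (1,20,-15)
river: ρ → (-15,10,6)
river: ρ → (6,14,-11)
river: ρ → (-11,8,9)
ρ-cycle length = 10 (tail of 1 descent step not counted)

10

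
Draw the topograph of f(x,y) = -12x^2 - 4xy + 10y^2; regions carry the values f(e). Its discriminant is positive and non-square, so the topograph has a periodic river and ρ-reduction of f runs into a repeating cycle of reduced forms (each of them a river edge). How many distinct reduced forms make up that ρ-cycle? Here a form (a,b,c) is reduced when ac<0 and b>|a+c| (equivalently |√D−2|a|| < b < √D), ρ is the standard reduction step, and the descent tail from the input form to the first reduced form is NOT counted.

D = 496, ⌊√D⌋ = 22
descent: ρ → (10,4,-12)  [lands on river]
river: ρ → (-12,20,2)
river: ρ → (2,20,-12)
river: ρ → (-12,4,10)
river: ρ → (10,16,-6)
river: ρ → (-6,20,4)
river: ρ → (4,20,-6)
river: ρ → (-6,16,10)
ρ-cycle length = 8 (tail of 1 descent step not counted)

8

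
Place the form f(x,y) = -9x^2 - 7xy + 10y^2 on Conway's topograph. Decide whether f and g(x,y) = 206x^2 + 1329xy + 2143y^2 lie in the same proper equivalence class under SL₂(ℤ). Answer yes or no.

D₁ = 409, D₂ = 409
river cycle of f (length 54): (10, 7, -9), (-9, 11, 8), (8, 5, -12), (-12, 19, 1), (1, 19, -12), (-12, 5, 8), (8, 11, -9), (-9, 7, 10), (10, 13, -6), (-6, 11, 12), … (44 more)
river cycle of g (length 54): (10, 7, -9), (-9, 11, 8), (8, 5, -12), (-12, 19, 1), (1, 19, -12), (-12, 5, 8), (8, 11, -9), (-9, 7, 10), (10, 13, -6), (-6, 11, 12), … (44 more)
cycles coincide ⇒ equivalent

yes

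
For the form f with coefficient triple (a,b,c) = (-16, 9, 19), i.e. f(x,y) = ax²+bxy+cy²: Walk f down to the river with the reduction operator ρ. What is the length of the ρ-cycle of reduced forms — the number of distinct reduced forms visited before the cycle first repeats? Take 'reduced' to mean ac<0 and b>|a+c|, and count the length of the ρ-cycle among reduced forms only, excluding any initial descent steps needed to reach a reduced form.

D = 1297, ⌊√D⌋ = 36
river: ρ → (19,29,-6)
river: ρ → (-6,31,14)
river: ρ → (14,25,-12)
river: ρ → (-12,23,16)
river: ρ → (16,9,-19)
river: ρ → (-19,29,6)
river: ρ → (6,31,-14)
river: ρ → (-14,25,12)
river: ρ → (12,23,-16)
river: ρ → (-16,9,19)
ρ-cycle length = 10 (tail of 0 descent steps not counted)

10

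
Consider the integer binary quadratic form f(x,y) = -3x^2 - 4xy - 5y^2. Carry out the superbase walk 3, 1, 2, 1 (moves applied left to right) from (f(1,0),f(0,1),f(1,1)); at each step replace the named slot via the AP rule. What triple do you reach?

start (-3,-5,-12) = (f(1,0),f(0,1),f(1,1))
replace slot 3: 2·((-3)+(-5)) − (-12) = -4 → (-3,-5,-4)
replace slot 1: 2·((-5)+(-4)) − (-3) = -15 → (-15,-5,-4)
replace slot 2: 2·((-15)+(-4)) − (-5) = -33 → (-15,-33,-4)
replace slot 1: 2·((-33)+(-4)) − (-15) = -59 → (-59,-33,-4)

-59,-33,-4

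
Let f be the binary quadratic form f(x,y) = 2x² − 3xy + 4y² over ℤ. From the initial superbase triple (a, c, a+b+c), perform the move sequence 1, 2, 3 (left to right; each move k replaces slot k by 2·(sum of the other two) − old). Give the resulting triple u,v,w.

start (2,4,3) = (f(1,0),f(0,1),f(1,1))
replace slot 1: 2·(4+3) − 2 = 12 → (12,4,3)
replace slot 2: 2·(12+3) − 4 = 26 → (12,26,3)
replace slot 3: 2·(12+26) − 3 = 73 → (12,26,73)

12,26,73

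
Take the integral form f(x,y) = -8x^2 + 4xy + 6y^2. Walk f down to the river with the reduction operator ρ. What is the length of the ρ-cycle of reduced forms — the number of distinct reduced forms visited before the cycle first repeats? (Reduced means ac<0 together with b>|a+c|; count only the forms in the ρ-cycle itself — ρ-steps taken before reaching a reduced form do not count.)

D = 208, ⌊√D⌋ = 14
river: ρ → (6,8,-6)
river: ρ → (-6,4,8)
river: ρ → (8,12,-2)
river: ρ → (-2,12,8)
river: ρ → (8,4,-6)
river: ρ → (-6,8,6)
river: ρ → (6,4,-8)
river: ρ → (-8,12,2)
river: ρ → (2,12,-8)
river: ρ → (-8,4,6)
ρ-cycle length = 10 (tail of 0 descent steps not counted)

10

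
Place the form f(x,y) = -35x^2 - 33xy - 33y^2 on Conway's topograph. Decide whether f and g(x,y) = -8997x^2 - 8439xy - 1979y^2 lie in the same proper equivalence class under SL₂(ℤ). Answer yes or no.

D₁ = -3531, D₂ = -3531
f is negative-definite; reduce −f:
−f: flip: (35,33,33)→(33,-33,35)
−f: translate: b→33 (≡-33 mod 66), so (33,-33,35)→(33,33,35)
−f: reduced (well bottom): (33,33,35) with a≤c, −a<b≤a
flip sign back: reduced form of f is (-33,-33,-35)
g is negative-definite; reduce −g:
−g: flip: (8997,8439,1979)→(1979,-8439,8997)
−g: translate: b→-523 (≡-8439 mod 3958), so (1979,-8439,8997)→(1979,-523,35)
−g: flip: (1979,-523,35)→(35,523,1979)
−g: translate: b→33 (≡523 mod 70), so (35,523,1979)→(35,33,33)
−g: flip: (35,33,33)→(33,-33,35)
−g: translate: b→33 (≡-33 mod 66), so (33,-33,35)→(33,33,35)
−g: reduced (well bottom): (33,33,35) with a≤c, −a<b≤a
flip sign back: reduced form of g is (-33,-33,-35)
reduced forms (-33, -33, -35) vs (-33, -33, -35) ⇒ equivalent

yes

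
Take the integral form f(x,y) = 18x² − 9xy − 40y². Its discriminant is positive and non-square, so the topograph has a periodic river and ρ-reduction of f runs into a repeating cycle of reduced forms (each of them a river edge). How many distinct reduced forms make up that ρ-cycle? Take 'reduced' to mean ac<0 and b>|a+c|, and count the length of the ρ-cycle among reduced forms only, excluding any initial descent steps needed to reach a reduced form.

D = 2961, ⌊√D⌋ = 54
descent: ρ → (-40,9,18)
descent: ρ → (18,27,-31)  [lands on river]
river: ρ → (-31,35,14)
river: ρ → (14,49,-10)
river: ρ → (-10,51,9)
river: ρ → (9,39,-40)
river: ρ → (-40,41,8)
river: ρ → (8,39,-45)
river: ρ → (-45,51,2)
river: ρ → (2,53,-19)
river: ρ → (-19,23,32)
river: ρ → (32,41,-10)
river: ρ → (-10,39,36)
river: ρ → (36,33,-13)
river: ρ → (-13,45,18)
ρ-cycle length = 14 (tail of 2 descent steps not counted)

14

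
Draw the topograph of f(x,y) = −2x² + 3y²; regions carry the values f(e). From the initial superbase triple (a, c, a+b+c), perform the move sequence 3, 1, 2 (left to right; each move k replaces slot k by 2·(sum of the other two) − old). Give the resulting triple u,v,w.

start (-2,3,1) = (f(1,0),f(0,1),f(1,1))
replace slot 3: 2·((-2)+3) − 1 = 1 → (-2,3,1)
replace slot 1: 2·(3+1) − (-2) = 10 → (10,3,1)
replace slot 2: 2·(10+1) − 3 = 19 → (10,19,1)

10,19,1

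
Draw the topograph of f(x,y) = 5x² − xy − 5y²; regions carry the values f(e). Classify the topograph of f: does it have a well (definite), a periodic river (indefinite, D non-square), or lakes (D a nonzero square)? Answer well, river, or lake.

D = b²−4ac = (-1)² − 4·5·(-5) = 101
D > 0 non-square ⇒ indefinite ⇒ periodic river

river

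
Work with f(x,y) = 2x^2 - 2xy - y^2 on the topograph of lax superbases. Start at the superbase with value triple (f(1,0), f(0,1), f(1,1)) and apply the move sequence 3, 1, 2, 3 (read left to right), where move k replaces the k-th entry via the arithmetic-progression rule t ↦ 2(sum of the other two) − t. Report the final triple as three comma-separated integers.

start (2,-1,-1) = (f(1,0),f(0,1),f(1,1))
replace slot 3: 2·(2+(-1)) − (-1) = 3 → (2,-1,3)
replace slot 1: 2·((-1)+3) − 2 = 2 → (2,-1,3)
replace slot 2: 2·(2+3) − (-1) = 11 → (2,11,3)
replace slot 3: 2·(2+11) − 3 = 23 → (2,11,23)

2,11,23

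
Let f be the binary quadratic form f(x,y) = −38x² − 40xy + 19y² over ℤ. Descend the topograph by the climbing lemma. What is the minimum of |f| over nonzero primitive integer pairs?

descent: ρ → (19,40,-38)  [lands on river]
river: ρ → (-38,36,21)
river: ρ → (21,48,-26)
river: ρ → (-26,56,13)
river: ρ → (13,48,-42)
river: ρ → (-42,36,19)
closes: descent 1, river 6
min |a| on river = 13

13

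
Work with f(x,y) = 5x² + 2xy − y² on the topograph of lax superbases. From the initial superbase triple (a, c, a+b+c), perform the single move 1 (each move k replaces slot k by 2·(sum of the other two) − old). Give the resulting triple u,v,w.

start (5,-1,6) = (f(1,0),f(0,1),f(1,1))
replace slot 1: 2·((-1)+6) − 5 = 5 → (5,-1,6)

5,-1,6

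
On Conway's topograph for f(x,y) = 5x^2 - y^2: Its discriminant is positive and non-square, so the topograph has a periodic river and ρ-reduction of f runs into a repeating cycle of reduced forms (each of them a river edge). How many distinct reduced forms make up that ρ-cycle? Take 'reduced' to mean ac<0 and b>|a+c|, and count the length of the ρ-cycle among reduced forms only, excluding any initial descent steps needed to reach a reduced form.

D = 20, ⌊√D⌋ = 4
descent: ρ → (-1,4,1)  [lands on river]
river: ρ → (1,4,-1)
ρ-cycle length = 2 (tail of 1 descent step not counted)

2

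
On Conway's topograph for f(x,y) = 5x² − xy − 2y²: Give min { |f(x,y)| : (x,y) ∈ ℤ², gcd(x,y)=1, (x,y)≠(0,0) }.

descent: ρ → (-2,5,2)  [lands on river]
river: ρ → (2,3,-4)
river: ρ → (-4,5,1)
river: ρ → (1,5,-4)
river: ρ → (-4,3,2)
river: ρ → (2,5,-2)
river: ρ → (-2,3,4)
river: ρ → (4,5,-1)
river: ρ → (-1,5,4)
river: ρ → (4,3,-2)
closes: descent 1, river 10
min |a| on river = 1

1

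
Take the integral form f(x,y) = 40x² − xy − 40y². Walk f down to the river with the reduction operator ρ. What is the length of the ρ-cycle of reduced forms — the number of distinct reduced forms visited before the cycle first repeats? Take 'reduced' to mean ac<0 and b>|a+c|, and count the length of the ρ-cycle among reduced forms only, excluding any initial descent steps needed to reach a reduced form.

D = 6401, ⌊√D⌋ = 80
descent: ρ → (-40,1,40)  [lands on river]
river: ρ → (40,79,-1)
river: ρ → (-1,79,40)
river: ρ → (40,1,-40)
river: ρ → (-40,79,1)
river: ρ → (1,79,-40)
ρ-cycle length = 6 (tail of 1 descent step not counted)

6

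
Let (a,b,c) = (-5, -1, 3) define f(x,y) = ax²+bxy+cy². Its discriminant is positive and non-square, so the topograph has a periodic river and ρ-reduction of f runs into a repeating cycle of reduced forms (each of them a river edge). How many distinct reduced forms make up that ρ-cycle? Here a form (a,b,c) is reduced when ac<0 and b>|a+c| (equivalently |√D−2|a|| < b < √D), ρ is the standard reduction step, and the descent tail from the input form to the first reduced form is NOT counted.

D = 61, ⌊√D⌋ = 7
descent: ρ → (3,7,-1)  [lands on river]
river: ρ → (-1,7,3)
river: ρ → (3,5,-3)
river: ρ → (-3,7,1)
river: ρ → (1,7,-3)
river: ρ → (-3,5,3)
ρ-cycle length = 6 (tail of 1 descent step not counted)

6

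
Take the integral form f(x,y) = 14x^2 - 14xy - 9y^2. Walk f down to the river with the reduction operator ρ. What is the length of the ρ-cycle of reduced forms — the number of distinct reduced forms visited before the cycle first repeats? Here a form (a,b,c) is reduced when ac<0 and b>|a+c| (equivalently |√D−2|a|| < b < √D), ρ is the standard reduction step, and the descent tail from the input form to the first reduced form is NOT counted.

D = 700, ⌊√D⌋ = 26
descent: ρ → (-9,14,14)  [lands on river]
river: ρ → (14,14,-9)
river: ρ → (-9,22,6)
river: ρ → (6,26,-1)
river: ρ → (-1,26,6)
river: ρ → (6,22,-9)
ρ-cycle length = 6 (tail of 1 descent step not counted)

6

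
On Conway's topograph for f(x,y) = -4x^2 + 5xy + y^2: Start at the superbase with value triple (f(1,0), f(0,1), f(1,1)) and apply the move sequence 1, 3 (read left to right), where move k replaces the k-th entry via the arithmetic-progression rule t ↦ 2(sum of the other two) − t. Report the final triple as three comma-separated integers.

start (-4,1,2) = (f(1,0),f(0,1),f(1,1))
replace slot 1: 2·(1+2) − (-4) = 10 → (10,1,2)
replace slot 3: 2·(10+1) − 2 = 20 → (10,1,20)

10,1,20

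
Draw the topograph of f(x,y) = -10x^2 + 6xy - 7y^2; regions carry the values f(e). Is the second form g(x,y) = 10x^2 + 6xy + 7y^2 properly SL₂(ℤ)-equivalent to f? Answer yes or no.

D₁ = -244, D₂ = -244
f is negative-definite; reduce −f:
−f: flip: (10,-6,7)→(7,6,10)
−f: reduced (well bottom): (7,6,10) with a≤c, −a<b≤a
flip sign back: reduced form of f is (-7,-6,-10)
g: flip: (10,6,7)→(7,-6,10)
g: reduced (well bottom): (7,-6,10) with a≤c, −a<b≤a
reduced forms (-7, -6, -10) vs (7, -6, 10) ⇒ inequivalent

no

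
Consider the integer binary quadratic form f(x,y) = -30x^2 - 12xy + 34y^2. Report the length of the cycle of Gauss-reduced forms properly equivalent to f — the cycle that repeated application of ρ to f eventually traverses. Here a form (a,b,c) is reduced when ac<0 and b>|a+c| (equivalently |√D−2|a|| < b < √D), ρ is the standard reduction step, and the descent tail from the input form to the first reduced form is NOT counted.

D = 4224, ⌊√D⌋ = 64
descent: ρ → (34,12,-30)  [lands on river]
river: ρ → (-30,48,16)
river: ρ → (16,48,-30)
river: ρ → (-30,12,34)
river: ρ → (34,56,-8)
river: ρ → (-8,56,34)
ρ-cycle length = 6 (tail of 1 descent step not counted)

6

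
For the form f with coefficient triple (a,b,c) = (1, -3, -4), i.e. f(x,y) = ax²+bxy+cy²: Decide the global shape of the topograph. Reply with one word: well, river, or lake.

D = b²−4ac = (-3)² − 4·1·(-4) = 25
D = 5² is a perfect square ⇒ form factors over ℤ ⇒ lakes

lake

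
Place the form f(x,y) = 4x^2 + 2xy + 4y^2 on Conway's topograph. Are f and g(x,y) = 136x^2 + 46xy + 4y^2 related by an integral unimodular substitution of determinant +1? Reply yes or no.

D₁ = -60, D₂ = -60
f: reduced (well bottom): (4,2,4) with a≤c, −a<b≤a
g: flip: (136,46,4)→(4,-46,136)
g: translate: b→2 (≡-46 mod 8), so (4,-46,136)→(4,2,4)
g: reduced (well bottom): (4,2,4) with a≤c, −a<b≤a
reduced forms (4, 2, 4) vs (4, 2, 4) ⇒ equivalent

yes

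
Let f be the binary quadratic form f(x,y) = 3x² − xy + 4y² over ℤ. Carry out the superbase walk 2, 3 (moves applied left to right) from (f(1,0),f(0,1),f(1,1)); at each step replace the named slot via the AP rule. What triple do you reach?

start (3,4,6) = (f(1,0),f(0,1),f(1,1))
replace slot 2: 2·(3+6) − 4 = 14 → (3,14,6)
replace slot 3: 2·(3+14) − 6 = 28 → (3,14,28)

3,14,28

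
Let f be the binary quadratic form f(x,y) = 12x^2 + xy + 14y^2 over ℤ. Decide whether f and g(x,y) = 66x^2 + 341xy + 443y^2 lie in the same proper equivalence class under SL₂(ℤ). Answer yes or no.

D₁ = -671, D₂ = -671
f: reduced (well bottom): (12,1,14) with a≤c, −a<b≤a
g: translate: b→-55 (≡341 mod 132), so (66,341,443)→(66,-55,14)
g: flip: (66,-55,14)→(14,55,66)
g: translate: b→-1 (≡55 mod 28), so (14,55,66)→(14,-1,12)
g: flip: (14,-1,12)→(12,1,14)
g: reduced (well bottom): (12,1,14) with a≤c, −a<b≤a
reduced forms (12, 1, 14) vs (12, 1, 14) ⇒ equivalent

yes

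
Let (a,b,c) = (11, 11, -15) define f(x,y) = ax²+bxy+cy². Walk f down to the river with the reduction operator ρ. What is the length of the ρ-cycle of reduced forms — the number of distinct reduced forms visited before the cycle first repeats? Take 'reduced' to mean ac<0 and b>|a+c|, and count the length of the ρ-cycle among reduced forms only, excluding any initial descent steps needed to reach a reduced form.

D = 781, ⌊√D⌋ = 27
river: ρ → (-15,19,7)
river: ρ → (7,23,-9)
river: ρ → (-9,13,17)
river: ρ → (17,21,-5)
river: ρ → (-5,19,21)
river: ρ → (21,23,-3)
river: ρ → (-3,25,13)
river: ρ → (13,27,-1)
river: ρ → (-1,27,13)
river: ρ → (13,25,-3)
river: ρ → (-3,23,21)
river: ρ → (21,19,-5)
river: ρ → (-5,21,17)
river: ρ → (17,13,-9)
river: ρ → (-9,23,7)
river: ρ → (7,19,-15)
river: ρ → (-15,11,11)
river: ρ → (11,11,-15)
ρ-cycle length = 18 (tail of 0 descent steps not counted)

18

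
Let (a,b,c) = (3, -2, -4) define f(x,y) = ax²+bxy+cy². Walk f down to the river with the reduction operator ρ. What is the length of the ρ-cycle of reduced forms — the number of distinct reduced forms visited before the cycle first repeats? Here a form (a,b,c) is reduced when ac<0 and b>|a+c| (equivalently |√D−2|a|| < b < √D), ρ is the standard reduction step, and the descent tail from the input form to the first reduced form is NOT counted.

D = 52, ⌊√D⌋ = 7
descent: ρ → (-4,2,3)  [lands on river]
river: ρ → (3,4,-3)
river: ρ → (-3,2,4)
river: ρ → (4,6,-1)
river: ρ → (-1,6,4)
river: ρ → (4,2,-3)
river: ρ → (-3,4,3)
river: ρ → (3,2,-4)
river: ρ → (-4,6,1)
river: ρ → (1,6,-4)
ρ-cycle length = 10 (tail of 1 descent step not counted)

10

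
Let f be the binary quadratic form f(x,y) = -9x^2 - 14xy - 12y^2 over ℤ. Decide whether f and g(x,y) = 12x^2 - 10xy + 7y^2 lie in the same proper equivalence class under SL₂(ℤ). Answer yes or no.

D₁ = -236, D₂ = -236
f is negative-definite; reduce −f:
−f: translate: b→-4 (≡14 mod 18), so (9,14,12)→(9,-4,7)
−f: flip: (9,-4,7)→(7,4,9)
−f: reduced (well bottom): (7,4,9) with a≤c, −a<b≤a
flip sign back: reduced form of f is (-7,-4,-9)
g: flip: (12,-10,7)→(7,10,12)
g: translate: b→-4 (≡10 mod 14), so (7,10,12)→(7,-4,9)
g: reduced (well bottom): (7,-4,9) with a≤c, −a<b≤a
reduced forms (-7, -4, -9) vs (7, -4, 9) ⇒ inequivalent

no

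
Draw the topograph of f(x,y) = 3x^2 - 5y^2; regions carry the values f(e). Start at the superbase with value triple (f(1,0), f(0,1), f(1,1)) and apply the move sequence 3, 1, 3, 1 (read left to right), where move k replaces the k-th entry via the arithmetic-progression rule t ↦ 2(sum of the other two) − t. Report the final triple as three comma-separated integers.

start (3,-5,-2) = (f(1,0),f(0,1),f(1,1))
replace slot 3: 2·(3+(-5)) − (-2) = -2 → (3,-5,-2)
replace slot 1: 2·((-5)+(-2)) − 3 = -17 → (-17,-5,-2)
replace slot 3: 2·((-17)+(-5)) − (-2) = -42 → (-17,-5,-42)
replace slot 1: 2·((-5)+(-42)) − (-17) = -77 → (-77,-5,-42)

-77,-5,-42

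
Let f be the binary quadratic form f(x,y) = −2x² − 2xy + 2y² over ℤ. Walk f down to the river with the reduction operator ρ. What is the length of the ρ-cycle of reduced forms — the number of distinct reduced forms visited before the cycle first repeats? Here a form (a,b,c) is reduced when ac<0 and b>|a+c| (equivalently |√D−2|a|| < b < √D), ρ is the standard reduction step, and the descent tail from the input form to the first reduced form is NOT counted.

D = 20, ⌊√D⌋ = 4
descent: ρ → (2,2,-2)  [lands on river]
river: ρ → (-2,2,2)
ρ-cycle length = 2 (tail of 1 descent step not counted)

2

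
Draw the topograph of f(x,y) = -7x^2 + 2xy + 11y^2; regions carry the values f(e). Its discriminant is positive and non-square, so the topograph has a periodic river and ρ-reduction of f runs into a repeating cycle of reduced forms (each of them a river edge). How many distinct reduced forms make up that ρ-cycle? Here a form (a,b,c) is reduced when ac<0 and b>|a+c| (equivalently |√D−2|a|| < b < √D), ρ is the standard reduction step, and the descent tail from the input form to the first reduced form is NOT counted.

D = 312, ⌊√D⌋ = 17
descent: ρ → (11,-2,-7)
descent: ρ → (-7,16,2)  [lands on river]
river: ρ → (2,16,-7)
river: ρ → (-7,12,6)
river: ρ → (6,12,-7)
ρ-cycle length = 4 (tail of 2 descent steps not counted)

4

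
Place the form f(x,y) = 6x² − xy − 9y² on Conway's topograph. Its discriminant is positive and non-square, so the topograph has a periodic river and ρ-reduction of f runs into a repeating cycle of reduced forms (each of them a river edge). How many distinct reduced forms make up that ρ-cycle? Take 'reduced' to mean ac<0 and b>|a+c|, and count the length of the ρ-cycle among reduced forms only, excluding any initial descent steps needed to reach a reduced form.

D = 217, ⌊√D⌋ = 14
descent: ρ → (-9,1,6)
descent: ρ → (6,11,-4)  [lands on river]
river: ρ → (-4,13,3)
river: ρ → (3,11,-8)
river: ρ → (-8,5,6)
river: ρ → (6,7,-7)
river: ρ → (-7,7,6)
river: ρ → (6,5,-8)
river: ρ → (-8,11,3)
river: ρ → (3,13,-4)
river: ρ → (-4,11,6)
river: ρ → (6,13,-2)
river: ρ → (-2,11,12)
river: ρ → (12,13,-1)
river: ρ → (-1,13,12)
river: ρ → (12,11,-2)
river: ρ → (-2,13,6)
ρ-cycle length = 16 (tail of 2 descent steps not counted)

16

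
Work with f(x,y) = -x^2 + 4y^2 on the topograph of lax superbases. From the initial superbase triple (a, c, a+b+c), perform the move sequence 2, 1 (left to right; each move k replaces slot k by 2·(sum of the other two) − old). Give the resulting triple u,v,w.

start (-1,4,3) = (f(1,0),f(0,1),f(1,1))
replace slot 2: 2·((-1)+3) − 4 = 0 → (-1,0,3)
replace slot 1: 2·(0+3) − (-1) = 7 → (7,0,3)

7,0,3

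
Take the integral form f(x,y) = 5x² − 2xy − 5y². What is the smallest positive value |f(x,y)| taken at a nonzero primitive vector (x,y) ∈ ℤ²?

descent: ρ → (-5,2,5)  [lands on river]
river: ρ → (5,8,-2)
river: ρ → (-2,8,5)
river: ρ → (5,2,-5)
river: ρ → (-5,8,2)
river: ρ → (2,8,-5)
closes: descent 1, river 6
min |a| on river = 2

2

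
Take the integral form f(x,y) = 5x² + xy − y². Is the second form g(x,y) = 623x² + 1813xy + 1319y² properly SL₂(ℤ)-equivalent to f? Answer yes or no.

D₁ = 21, D₂ = 21
river cycle of f (length 2): (-1, 3, 3), (3, 3, -1)
river cycle of g (length 2): (-1, 3, 3), (3, 3, -1)
cycles coincide ⇒ equivalent

yes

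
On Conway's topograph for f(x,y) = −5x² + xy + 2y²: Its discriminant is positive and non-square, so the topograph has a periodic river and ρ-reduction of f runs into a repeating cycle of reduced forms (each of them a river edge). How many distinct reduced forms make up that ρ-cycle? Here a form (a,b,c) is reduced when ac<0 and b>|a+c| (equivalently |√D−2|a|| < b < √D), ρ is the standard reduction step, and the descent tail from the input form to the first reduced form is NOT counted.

D = 41, ⌊√D⌋ = 6
descent: ρ → (2,3,-4)  [lands on river]
river: ρ → (-4,5,1)
river: ρ → (1,5,-4)
river: ρ → (-4,3,2)
river: ρ → (2,5,-2)
river: ρ → (-2,3,4)
river: ρ → (4,5,-1)
river: ρ → (-1,5,4)
river: ρ → (4,3,-2)
river: ρ → (-2,5,2)
ρ-cycle length = 10 (tail of 1 descent step not counted)

10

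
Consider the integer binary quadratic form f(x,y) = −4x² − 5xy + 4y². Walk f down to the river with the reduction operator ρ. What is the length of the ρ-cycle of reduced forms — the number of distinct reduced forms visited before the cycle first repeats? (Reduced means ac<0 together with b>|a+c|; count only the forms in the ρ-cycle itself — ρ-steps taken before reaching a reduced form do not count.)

D = 89, ⌊√D⌋ = 9
descent: ρ → (4,5,-4)  [lands on river]
river: ρ → (-4,3,5)
river: ρ → (5,7,-2)
river: ρ → (-2,9,1)
river: ρ → (1,9,-2)
river: ρ → (-2,7,5)
river: ρ → (5,3,-4)
river: ρ → (-4,5,4)
river: ρ → (4,3,-5)
river: ρ → (-5,7,2)
river: ρ → (2,9,-1)
river: ρ → (-1,9,2)
river: ρ → (2,7,-5)
river: ρ → (-5,3,4)
ρ-cycle length = 14 (tail of 1 descent step not counted)

14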